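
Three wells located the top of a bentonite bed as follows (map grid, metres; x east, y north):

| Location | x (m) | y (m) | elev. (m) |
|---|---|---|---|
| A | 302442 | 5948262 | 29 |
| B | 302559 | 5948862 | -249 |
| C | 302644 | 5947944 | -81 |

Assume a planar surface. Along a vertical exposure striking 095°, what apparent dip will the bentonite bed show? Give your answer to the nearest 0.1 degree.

Let the plane be z = a·x + b·y + c.
B−A: 117a + 600b = −278;  C−A: 202a − 318b = −110.
Solving gives a = −0.97474, b = −0.27326.
Unit vector along 095° is (sin 95°, cos 95°) = (0.9962, -0.0872).
Slope in that direction = a·(0.9962) + b·(-0.0872) = −0.94721.
Apparent dip = arctan|0.94721| = 43.4° (true dip is 45.4°, so apparent ≤ true as expected).

43.4°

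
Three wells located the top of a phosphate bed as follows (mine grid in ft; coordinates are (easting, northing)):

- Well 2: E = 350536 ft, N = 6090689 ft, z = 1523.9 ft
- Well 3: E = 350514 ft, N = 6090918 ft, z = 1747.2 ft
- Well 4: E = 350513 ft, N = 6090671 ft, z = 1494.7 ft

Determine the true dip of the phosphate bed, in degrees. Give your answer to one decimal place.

48.3°

Let the plane be z = a·E + b·N + c.
Well 3−Well 2: −22a + 229b = 223.3;  Well 4−Well 2: −23a − 18b = −29.2.
Solving gives a = 0.47102, b = 1.02036.
Gradient magnitude |∇z| = √(a² + b²) = √(0.22186 + 1.04114) = 1.12383.
True dip = arctan(1.12383) = 48.3°, dipping toward SSW (azimuth ≈ 205°).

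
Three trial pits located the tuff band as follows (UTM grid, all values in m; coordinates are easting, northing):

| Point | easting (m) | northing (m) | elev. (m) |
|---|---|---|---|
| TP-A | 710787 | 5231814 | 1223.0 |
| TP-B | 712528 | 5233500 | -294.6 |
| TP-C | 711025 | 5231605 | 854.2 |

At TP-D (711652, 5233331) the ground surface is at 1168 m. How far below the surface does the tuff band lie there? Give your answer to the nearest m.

450 m

Two edge vectors: TP-A→TP-B = (1741, 1686, -1517.6), TP-A→TP-C = (238, -209, -368.8).
Normal n = (TP-A→TP-B) × (TP-A→TP-C) = (-938975.2, 280892, -765137).
So ∂z/∂easting = −n_x/n_z = −1.22719879 and ∂z/∂northing = −n_y/n_z = 0.36711334.
Intercept c from TP-A: 1223 + 872276.95 − 1920668.71 = −1047168.77.
At (711652, 5233331): z_contact = −873338.5 + 1921225.6 − 1047168.77 = 718.4 m.
Depth below ground = 1168 − 718.4 = 450 m.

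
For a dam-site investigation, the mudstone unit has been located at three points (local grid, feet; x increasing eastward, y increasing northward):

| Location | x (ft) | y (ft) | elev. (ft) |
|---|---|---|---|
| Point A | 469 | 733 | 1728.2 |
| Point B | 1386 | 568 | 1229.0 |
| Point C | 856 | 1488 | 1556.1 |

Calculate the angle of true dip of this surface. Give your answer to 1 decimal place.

Let the plane be z = a·x + b·y + c.
Point B−Point A: 917a − 165b = −499.2;  Point C−Point A: 387a + 755b = −172.1.
Solving gives a = −0.53597, b = 0.04678.
Gradient magnitude |∇z| = √(a² + b²) = √(0.28726 + 0.00219) = 0.53800.
True dip = arctan(0.53800) = 28.3°, dipping toward E (azimuth ≈ 095°).

28.3°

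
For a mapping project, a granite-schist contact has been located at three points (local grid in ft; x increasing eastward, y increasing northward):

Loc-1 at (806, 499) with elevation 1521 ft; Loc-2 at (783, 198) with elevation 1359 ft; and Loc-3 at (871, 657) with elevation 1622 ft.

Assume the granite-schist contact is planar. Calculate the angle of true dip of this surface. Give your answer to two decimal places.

Let the plane be z = a·x + b·y + c.
Loc-2−Loc-1: −23a − 301b = −162;  Loc-3−Loc-1: 65a + 158b = 101.
Solving gives a = 0.30161, b = 0.51516.
Gradient magnitude |∇z| = √(a² + b²) = √(0.09097 + 0.26539) = 0.59696.
True dip = arctan(0.59696) = 30.84°, dipping toward SSW (azimuth ≈ 210°).

30.84°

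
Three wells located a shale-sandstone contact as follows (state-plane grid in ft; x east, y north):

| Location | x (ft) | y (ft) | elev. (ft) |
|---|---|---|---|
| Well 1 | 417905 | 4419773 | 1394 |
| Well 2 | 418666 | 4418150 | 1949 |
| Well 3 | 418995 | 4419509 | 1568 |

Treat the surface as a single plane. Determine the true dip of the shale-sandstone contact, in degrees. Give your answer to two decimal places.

17.41°

Two edge vectors: Well 1→Well 2 = (761, -1623, 555), Well 1→Well 3 = (1090, -264, 174).
Normal n = (Well 1→Well 2) × (Well 1→Well 3) = (-135882, 472536, 1568166).
So ∂z/∂x = −n_x/n_z = 0.08665 and ∂z/∂y = −n_y/n_z = −0.30133.
Gradient magnitude |∇z| = √(a² + b²) = √(0.00751 + 0.09080) = 0.31354.
True dip = arctan(0.31354) = 17.41°, dipping toward NNW (azimuth ≈ 344°).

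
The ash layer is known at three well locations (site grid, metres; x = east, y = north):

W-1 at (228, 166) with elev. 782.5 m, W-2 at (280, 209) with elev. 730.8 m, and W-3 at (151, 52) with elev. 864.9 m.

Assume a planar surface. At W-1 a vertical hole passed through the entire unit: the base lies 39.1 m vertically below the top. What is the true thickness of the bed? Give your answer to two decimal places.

28.98 m

Two edge vectors: W-1→W-2 = (52, 43, -51.7), W-1→W-3 = (-77, -114, 82.4).
Normal n = (W-1→W-2) × (W-1→W-3) = (-2350.6, -303.9, -2617).
So ∂z/∂x = −n_x/n_z = −0.89820 and ∂z/∂y = −n_y/n_z = −0.11613.
|∇z| = √(a²+b²) = 0.90568, so dip δ = arctan(0.90568) = 42.17°.
True thickness = vertical thickness × cos δ = 39.1 × cos 42.17° = 28.98 m.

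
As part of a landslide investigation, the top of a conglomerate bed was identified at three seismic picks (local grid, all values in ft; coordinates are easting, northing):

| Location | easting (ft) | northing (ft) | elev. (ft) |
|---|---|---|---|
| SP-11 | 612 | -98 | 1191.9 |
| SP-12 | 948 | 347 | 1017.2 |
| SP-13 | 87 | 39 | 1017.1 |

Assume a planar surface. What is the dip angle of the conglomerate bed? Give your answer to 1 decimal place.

Two edge vectors: SP-11→SP-12 = (336, 445, -174.7), SP-11→SP-13 = (-525, 137, -174.8).
Normal n = (SP-11→SP-12) × (SP-11→SP-13) = (-53852.1, 150450.3, 279657).
So ∂z/∂easting = −n_x/n_z = 0.19256 and ∂z/∂northing = −n_y/n_z = −0.53798.
Gradient magnitude |∇z| = √(a² + b²) = √(0.03708 + 0.28942) = 0.57141.
True dip = arctan(0.57141) = 29.7°, dipping toward NNW (azimuth ≈ 340°).

29.7°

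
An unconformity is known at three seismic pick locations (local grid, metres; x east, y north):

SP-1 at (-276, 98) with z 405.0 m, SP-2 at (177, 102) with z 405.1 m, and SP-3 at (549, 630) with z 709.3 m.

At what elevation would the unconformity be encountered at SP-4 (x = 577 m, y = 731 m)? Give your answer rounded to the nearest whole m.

Two edge vectors: SP-1→SP-2 = (453, 4, 0.1), SP-1→SP-3 = (825, 532, 304.3).
Normal n = (SP-1→SP-2) × (SP-1→SP-3) = (1164, -137765.4, 237696).
So ∂z/∂x = −n_x/n_z = −0.00490 and ∂z/∂y = −n_y/n_z = 0.57959.
Intercept c from SP-1: 405 − 1.35 − 56.80 = 346.85.
At (577, 731): z = −2.8 + 423.7 + 346.85 = 767.7 m.

768 m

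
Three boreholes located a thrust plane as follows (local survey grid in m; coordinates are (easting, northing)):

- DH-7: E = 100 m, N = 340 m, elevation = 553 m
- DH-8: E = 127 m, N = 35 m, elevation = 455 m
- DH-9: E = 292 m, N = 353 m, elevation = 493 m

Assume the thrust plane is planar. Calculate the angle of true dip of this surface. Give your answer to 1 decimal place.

Let the plane be z = a·E + b·N + c.
DH-8−DH-7: 27a − 305b = −98;  DH-9−DH-7: 192a + 13b = −60.
Solving gives a = −0.33226, b = 0.29190.
Gradient magnitude |∇z| = √(a² + b²) = √(0.11040 + 0.08520) = 0.44227.
True dip = arctan(0.44227) = 23.9°, dipping toward SE (azimuth ≈ 131°).

23.9°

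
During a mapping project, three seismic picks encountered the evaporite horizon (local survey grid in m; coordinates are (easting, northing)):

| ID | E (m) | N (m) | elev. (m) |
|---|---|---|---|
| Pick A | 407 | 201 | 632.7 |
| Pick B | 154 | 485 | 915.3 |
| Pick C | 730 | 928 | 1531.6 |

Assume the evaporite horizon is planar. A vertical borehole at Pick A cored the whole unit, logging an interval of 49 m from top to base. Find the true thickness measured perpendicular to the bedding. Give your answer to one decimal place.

31.8 m

Let the plane be z = a·E + b·N + c.
Pick B−Pick A: −253a + 284b = 282.6;  Pick C−Pick A: 323a + 727b = 898.9.
Solving gives a = 0.18079, b = 1.15613.
|∇z| = √(a²+b²) = 1.17018, so dip δ = arctan(1.17018) = 49.48°.
True thickness = vertical thickness × cos δ = 49 × cos 49.48° = 31.8 m.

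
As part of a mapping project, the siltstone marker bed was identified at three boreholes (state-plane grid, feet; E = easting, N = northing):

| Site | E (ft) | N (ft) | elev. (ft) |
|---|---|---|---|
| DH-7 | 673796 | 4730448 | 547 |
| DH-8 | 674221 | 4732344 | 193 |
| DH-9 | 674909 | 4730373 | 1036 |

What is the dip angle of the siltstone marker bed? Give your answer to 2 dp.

26.82°

Let the plane be z = a·E + b·N + c.
DH-8−DH-7: 425a + 1896b = −354;  DH-9−DH-7: 1113a − 75b = 489.
Solving gives a = 0.42042, b = −0.28095.
Gradient magnitude |∇z| = √(a² + b²) = √(0.17675 + 0.07893) = 0.50565.
True dip = arctan(0.50565) = 26.82°, dipping toward NW (azimuth ≈ 304°).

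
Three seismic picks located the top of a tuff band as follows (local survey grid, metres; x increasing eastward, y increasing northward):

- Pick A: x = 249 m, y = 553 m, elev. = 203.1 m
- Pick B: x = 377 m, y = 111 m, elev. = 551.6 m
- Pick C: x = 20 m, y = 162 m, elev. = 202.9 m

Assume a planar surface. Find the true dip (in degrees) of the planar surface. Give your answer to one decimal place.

Two edge vectors: Pick A→Pick B = (128, -442, 348.5), Pick A→Pick C = (-229, -391, -0.2).
Normal n = (Pick A→Pick B) × (Pick A→Pick C) = (136351.9, -79780.9, -151266).
So ∂z/∂x = −n_x/n_z = 0.90140 and ∂z/∂y = −n_y/n_z = −0.52742.
Gradient magnitude |∇z| = √(a² + b²) = √(0.81253 + 0.27817) = 1.04437.
True dip = arctan(1.04437) = 46.2°, dipping toward WNW (azimuth ≈ 300°).

46.2°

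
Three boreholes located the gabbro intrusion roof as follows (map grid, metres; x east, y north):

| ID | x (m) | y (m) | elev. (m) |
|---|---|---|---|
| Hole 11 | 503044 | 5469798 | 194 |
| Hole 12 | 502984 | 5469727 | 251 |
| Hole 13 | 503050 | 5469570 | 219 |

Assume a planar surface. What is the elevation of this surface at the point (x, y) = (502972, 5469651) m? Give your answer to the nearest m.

270 m

Two edge vectors: Hole 11→Hole 12 = (-60, -71, 57), Hole 11→Hole 13 = (6, -228, 25).
Normal n = (Hole 11→Hole 12) × (Hole 11→Hole 13) = (11221, 1842, 14106).
So ∂z/∂x = −n_x/n_z = −0.79547710 and ∂z/∂y = −n_y/n_z = −0.13058273.
Intercept c from Hole 11: 194 + 400159.98 + 714261.16 = 1114615.14.
At (502972, 5469651): z = −400102.7 − 714242.0 + 1114615.14 = 270.5 m.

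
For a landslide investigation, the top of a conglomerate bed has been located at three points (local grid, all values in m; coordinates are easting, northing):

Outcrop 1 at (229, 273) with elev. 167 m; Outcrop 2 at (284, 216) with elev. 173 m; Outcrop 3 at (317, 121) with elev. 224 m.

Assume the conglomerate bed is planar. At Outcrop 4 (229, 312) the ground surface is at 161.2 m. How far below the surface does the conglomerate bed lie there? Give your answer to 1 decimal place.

Let the plane be z = a·easting + b·northing + c.
Outcrop 2−Outcrop 1: 55a − 57b = 6;  Outcrop 3−Outcrop 1: 88a − 152b = 57.
Solving gives a = −0.69886, b = −0.77961.
Then c = 167 − a·229 − b·273 = 539.87.
At (229, 312): z_contact = −160.04 − 243.24 + 539.87 = 136.60 m.
Depth below ground = 161.2 − 136.60 = 24.6 m.

24.6 m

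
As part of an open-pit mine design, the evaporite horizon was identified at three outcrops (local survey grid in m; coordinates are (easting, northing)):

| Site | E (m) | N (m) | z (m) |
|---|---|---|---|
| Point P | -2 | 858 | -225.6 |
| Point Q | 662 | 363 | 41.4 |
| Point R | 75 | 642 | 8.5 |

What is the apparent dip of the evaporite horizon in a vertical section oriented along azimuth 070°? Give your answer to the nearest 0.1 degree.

43.8°

Two edge vectors: Point P→Point Q = (664, -495, 267), Point P→Point R = (77, -216, 234.1).
Normal n = (Point P→Point Q) × (Point P→Point R) = (-58207.5, -134883.4, -105309).
So ∂z/∂E = −n_x/n_z = −0.55273 and ∂z/∂N = −n_y/n_z = −1.28083.
Unit vector along 070° is (sin 70°, cos 70°) = (0.9397, 0.3420).
Slope in that direction = a·(0.9397) + b·(0.3420) = −0.95747.
Apparent dip = arctan|0.95747| = 43.8° (true dip is 54.4°, so apparent ≤ true as expected).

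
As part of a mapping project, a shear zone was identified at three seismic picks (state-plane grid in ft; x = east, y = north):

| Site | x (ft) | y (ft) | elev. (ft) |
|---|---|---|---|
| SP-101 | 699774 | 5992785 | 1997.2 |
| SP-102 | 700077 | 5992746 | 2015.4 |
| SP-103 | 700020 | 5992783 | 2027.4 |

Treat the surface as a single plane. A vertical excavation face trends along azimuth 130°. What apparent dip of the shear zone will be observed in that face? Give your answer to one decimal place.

13.3°

Let the plane be z = a·x + b·y + c.
SP-102−SP-101: 303a − 39b = 18.2;  SP-103−SP-101: 246a − 2b = 30.2.
Solving gives a = 0.12699, b = 0.51996.
Unit vector along 130° is (sin 130°, cos 130°) = (0.7660, -0.6428).
Slope in that direction = a·(0.7660) + b·(-0.6428) = −0.23694.
Apparent dip = arctan|0.23694| = 13.3° (true dip is 28.2°, so apparent ≤ true as expected).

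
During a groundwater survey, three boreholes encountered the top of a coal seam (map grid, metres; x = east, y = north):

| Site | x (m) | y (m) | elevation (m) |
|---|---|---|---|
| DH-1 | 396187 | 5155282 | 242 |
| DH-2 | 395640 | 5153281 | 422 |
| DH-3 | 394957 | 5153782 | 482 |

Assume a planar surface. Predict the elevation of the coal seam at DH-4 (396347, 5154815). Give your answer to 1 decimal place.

247.1 m

Let the plane be z = a·x + b·y + c.
DH-2−DH-1: −547a − 2001b = 180;  DH-3−DH-1: −1230a − 1500b = 240.
Solving gives a = −0.128138085, b = −0.054926770.
Then c = 242 − a·396187 − b·5155282 = 334171.63.
At (396347, 5154815): z = −50787.1 − 283137.3 + 334171.63 = 247.1 m.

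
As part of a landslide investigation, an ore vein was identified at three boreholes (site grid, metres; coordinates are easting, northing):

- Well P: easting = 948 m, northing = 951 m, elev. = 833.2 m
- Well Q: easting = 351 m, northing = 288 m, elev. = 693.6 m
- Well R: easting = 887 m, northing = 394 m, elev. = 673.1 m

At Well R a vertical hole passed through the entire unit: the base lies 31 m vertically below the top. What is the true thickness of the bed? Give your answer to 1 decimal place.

29.6 m

Let the plane be z = a·easting + b·northing + c.
Well Q−Well P: −597a − 663b = −139.6;  Well R−Well P: −61a − 557b = −160.1.
Solving gives a = −0.09719, b = 0.29808.
|∇z| = √(a²+b²) = 0.31352, so dip δ = arctan(0.31352) = 17.41°.
True thickness = vertical thickness × cos δ = 31 × cos 17.41° = 29.6 m.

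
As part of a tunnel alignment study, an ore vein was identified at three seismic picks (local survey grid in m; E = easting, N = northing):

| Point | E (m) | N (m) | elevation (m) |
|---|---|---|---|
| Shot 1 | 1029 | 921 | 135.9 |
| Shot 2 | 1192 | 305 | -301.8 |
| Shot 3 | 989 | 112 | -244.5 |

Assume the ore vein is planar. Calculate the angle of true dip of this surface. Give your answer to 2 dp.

Let the plane be z = a·E + b·N + c.
Shot 2−Shot 1: 163a − 616b = −437.7;  Shot 3−Shot 1: −40a − 809b = −380.4.
Solving gives a = −0.76529, b = 0.50805.
Gradient magnitude |∇z| = √(a² + b²) = √(0.58567 + 0.25811) = 0.91857.
True dip = arctan(0.91857) = 42.57°, dipping toward ESE (azimuth ≈ 124°).

42.57°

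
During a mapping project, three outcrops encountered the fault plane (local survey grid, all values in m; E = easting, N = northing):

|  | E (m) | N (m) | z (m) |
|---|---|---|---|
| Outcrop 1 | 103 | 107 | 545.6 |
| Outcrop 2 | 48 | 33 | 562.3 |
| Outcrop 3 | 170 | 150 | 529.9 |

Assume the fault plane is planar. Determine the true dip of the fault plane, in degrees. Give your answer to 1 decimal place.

Two edge vectors: Outcrop 1→Outcrop 2 = (-55, -74, 16.7), Outcrop 1→Outcrop 3 = (67, 43, -15.7).
Normal n = (Outcrop 1→Outcrop 2) × (Outcrop 1→Outcrop 3) = (443.7, 255.4, 2593).
So ∂z/∂E = −n_x/n_z = −0.17111 and ∂z/∂N = −n_y/n_z = −0.09850.
Gradient magnitude |∇z| = √(a² + b²) = √(0.02928 + 0.00970) = 0.19744.
True dip = arctan(0.19744) = 11.2°, dipping toward ENE (azimuth ≈ 060°).

11.2°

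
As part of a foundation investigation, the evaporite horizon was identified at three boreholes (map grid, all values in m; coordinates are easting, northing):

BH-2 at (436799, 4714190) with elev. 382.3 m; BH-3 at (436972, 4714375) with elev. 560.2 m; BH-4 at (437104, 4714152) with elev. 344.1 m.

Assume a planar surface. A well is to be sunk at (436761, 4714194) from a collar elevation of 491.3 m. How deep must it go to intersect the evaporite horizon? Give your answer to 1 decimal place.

Let the plane be z = a·easting + b·northing + c.
BH-3−BH-2: 173a + 185b = 177.9;  BH-4−BH-2: 305a − 38b = −38.2.
Solving gives a = −0.004869919, b = 0.966175654.
Then c = 382.3 − a·436799 − b·4714190 = −4552226.13.
At (436761, 4714194): z_contact = −2126.99 + 4554739.47 − 4552226.13 = 386.35 m.
Depth below ground = 491.3 − 386.35 = 105.0 m.

105.0 m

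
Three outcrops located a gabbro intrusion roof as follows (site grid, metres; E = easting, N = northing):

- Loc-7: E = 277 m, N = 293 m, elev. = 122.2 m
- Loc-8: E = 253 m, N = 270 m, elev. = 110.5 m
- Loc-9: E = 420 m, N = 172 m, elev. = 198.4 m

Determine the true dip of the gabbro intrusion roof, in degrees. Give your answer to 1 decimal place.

Two edge vectors: Loc-7→Loc-8 = (-24, -23, -11.7), Loc-7→Loc-9 = (143, -121, 76.2).
Normal n = (Loc-7→Loc-8) × (Loc-7→Loc-9) = (-3168.3, 155.7, 6193).
So ∂z/∂E = −n_x/n_z = 0.51159 and ∂z/∂N = −n_y/n_z = −0.02514.
Gradient magnitude |∇z| = √(a² + b²) = √(0.26173 + 0.00063) = 0.51221.
True dip = arctan(0.51221) = 27.1°, dipping toward W (azimuth ≈ 273°).

27.1°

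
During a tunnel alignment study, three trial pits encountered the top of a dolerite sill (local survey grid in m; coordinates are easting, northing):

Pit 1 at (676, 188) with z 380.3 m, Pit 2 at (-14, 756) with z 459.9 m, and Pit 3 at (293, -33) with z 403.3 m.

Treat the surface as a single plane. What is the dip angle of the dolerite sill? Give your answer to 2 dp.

5.24°

Let the plane be z = a·easting + b·northing + c.
Pit 2−Pit 1: −690a + 568b = 79.6;  Pit 3−Pit 1: −383a − 221b = 23.
Solving gives a = −0.08285, b = 0.03950.
Gradient magnitude |∇z| = √(a² + b²) = √(0.00686 + 0.00156) = 0.09178.
True dip = arctan(0.09178) = 5.24°, dipping toward ESE (azimuth ≈ 115°).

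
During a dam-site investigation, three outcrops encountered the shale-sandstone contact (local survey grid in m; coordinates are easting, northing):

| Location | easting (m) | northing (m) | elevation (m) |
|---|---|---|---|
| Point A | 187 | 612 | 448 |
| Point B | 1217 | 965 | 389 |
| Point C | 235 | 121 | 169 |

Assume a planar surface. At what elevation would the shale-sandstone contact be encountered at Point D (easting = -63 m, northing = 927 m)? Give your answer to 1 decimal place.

680.4 m

Let the plane be z = a·easting + b·northing + c.
Point B−Point A: 1030a + 353b = −59;  Point C−Point A: 48a − 491b = −279.
Solving gives a = −0.243854, b = 0.544389.
Then c = 448 − a·187 − b·612 = 160.43.
At (-63, 927): z = 15.4 + 504.6 + 160.43 = 680.4 m.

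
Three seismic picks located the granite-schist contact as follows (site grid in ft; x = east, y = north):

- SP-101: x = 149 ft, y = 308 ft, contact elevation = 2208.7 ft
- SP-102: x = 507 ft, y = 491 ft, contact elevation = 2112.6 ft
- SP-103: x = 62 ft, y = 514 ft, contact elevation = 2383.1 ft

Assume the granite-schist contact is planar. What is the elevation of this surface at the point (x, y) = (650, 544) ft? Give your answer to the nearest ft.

2062 ft

Let the plane be z = a·x + b·y + c.
SP-102−SP-101: 358a + 183b = −96.1;  SP-103−SP-101: −87a + 206b = 174.4.
Solving gives a = −0.57670, b = 0.60305.
Then c = 2208.7 − a·149 − b·308 = 2108.89.
At (650, 544): z = −374.9 + 328.1 + 2108.89 = 2062.1 ft.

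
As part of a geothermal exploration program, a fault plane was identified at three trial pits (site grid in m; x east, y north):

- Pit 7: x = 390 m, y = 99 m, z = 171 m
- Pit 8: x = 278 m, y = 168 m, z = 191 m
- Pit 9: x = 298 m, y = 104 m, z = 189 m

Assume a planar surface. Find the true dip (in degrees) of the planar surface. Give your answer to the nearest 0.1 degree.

Two edge vectors: Pit 7→Pit 8 = (-112, 69, 20), Pit 7→Pit 9 = (-92, 5, 18).
Normal n = (Pit 7→Pit 8) × (Pit 7→Pit 9) = (1142, 176, 5788).
So ∂z/∂x = −n_x/n_z = −0.19730 and ∂z/∂y = −n_y/n_z = −0.03041.
Gradient magnitude |∇z| = √(a² + b²) = √(0.03893 + 0.00092) = 0.19963.
True dip = arctan(0.19963) = 11.3°, dipping toward E (azimuth ≈ 081°).

11.3°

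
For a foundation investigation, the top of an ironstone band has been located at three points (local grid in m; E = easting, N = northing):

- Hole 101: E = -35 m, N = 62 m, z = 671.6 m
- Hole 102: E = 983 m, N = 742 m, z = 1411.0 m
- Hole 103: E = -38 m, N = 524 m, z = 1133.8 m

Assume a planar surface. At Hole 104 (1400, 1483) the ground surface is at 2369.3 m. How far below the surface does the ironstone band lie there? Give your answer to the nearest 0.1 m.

Two edge vectors: Hole 101→Hole 102 = (1018, 680, 739.4), Hole 101→Hole 103 = (-3, 462, 462.2).
Normal n = (Hole 101→Hole 102) × (Hole 101→Hole 103) = (-27306.8, -472737.8, 472356).
So ∂z/∂E = −n_x/n_z = 0.057810 and ∂z/∂N = −n_y/n_z = 1.000808.
Intercept c from Hole 101: 671.6 + 2.02 − 62.05 = 611.57.
At (1400, 1483): z_contact = 80.93 + 1484.20 + 611.57 = 2176.71 m.
Depth below ground = 2369.3 − 2176.71 = 192.6 m.

192.6 m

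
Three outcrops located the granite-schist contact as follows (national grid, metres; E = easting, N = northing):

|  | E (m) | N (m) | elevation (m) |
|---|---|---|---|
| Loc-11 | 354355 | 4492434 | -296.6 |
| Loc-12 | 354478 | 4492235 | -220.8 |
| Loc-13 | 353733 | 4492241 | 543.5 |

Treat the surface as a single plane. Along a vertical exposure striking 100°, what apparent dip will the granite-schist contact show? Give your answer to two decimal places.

Let the plane be z = a·E + b·N + c.
Loc-12−Loc-11: 123a − 199b = 75.8;  Loc-13−Loc-11: −622a − 193b = 840.1.
Solving gives a = −1.03412, b = −1.02009.
Unit vector along 100° is (sin 100°, cos 100°) = (0.9848, -0.1736).
Slope in that direction = a·(0.9848) + b·(-0.1736) = −0.84127.
Apparent dip = arctan|0.84127| = 40.07° (true dip is 55.5°, so apparent ≤ true as expected).

40.07°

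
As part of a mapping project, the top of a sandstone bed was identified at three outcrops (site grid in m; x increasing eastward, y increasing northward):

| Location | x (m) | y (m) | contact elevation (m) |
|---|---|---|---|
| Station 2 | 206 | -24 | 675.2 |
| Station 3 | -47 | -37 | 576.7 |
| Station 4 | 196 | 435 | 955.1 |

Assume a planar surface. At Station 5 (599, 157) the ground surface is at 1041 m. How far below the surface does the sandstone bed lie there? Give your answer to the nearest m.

113 m

Two edge vectors: Station 2→Station 3 = (-253, -13, -98.5), Station 2→Station 4 = (-10, 459, 279.9).
Normal n = (Station 2→Station 3) × (Station 2→Station 4) = (41572.8, 71799.7, -116257).
So ∂z/∂x = −n_x/n_z = 0.35759 and ∂z/∂y = −n_y/n_z = 0.61759.
Intercept c from Station 2: 675.2 − 73.66 + 14.82 = 616.36.
At (599, 157): z_contact = 214.2 + 97.0 + 616.36 = 927.5 m.
Depth below ground = 1041 − 927.5 = 113 m.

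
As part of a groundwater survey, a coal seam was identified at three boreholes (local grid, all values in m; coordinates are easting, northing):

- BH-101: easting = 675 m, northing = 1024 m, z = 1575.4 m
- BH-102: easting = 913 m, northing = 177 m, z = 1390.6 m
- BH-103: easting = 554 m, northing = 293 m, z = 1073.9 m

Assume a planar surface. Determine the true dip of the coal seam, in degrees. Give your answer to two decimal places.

Let the plane be z = a·easting + b·northing + c.
BH-102−BH-101: 238a − 847b = −184.8;  BH-103−BH-101: −121a − 731b = −501.5.
Solving gives a = 1.04781, b = 0.51261.
Gradient magnitude |∇z| = √(a² + b²) = √(1.09790 + 0.26277) = 1.16647.
True dip = arctan(1.16647) = 49.39°, dipping toward WSW (azimuth ≈ 244°).

49.39°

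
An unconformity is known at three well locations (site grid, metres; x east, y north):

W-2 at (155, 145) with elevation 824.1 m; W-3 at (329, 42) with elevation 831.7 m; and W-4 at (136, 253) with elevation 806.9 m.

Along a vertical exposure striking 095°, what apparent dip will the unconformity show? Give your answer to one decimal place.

2.4°

Two edge vectors: W-2→W-3 = (174, -103, 7.6), W-2→W-4 = (-19, 108, -17.2).
Normal n = (W-2→W-3) × (W-2→W-4) = (950.8, 2848.4, 16835).
So ∂z/∂x = −n_x/n_z = −0.05648 and ∂z/∂y = −n_y/n_z = −0.16920.
Unit vector along 095° is (sin 95°, cos 95°) = (0.9962, -0.0872).
Slope in that direction = a·(0.9962) + b·(-0.0872) = −0.04152.
Apparent dip = arctan|0.04152| = 2.4° (true dip is 10.1°, so apparent ≤ true as expected).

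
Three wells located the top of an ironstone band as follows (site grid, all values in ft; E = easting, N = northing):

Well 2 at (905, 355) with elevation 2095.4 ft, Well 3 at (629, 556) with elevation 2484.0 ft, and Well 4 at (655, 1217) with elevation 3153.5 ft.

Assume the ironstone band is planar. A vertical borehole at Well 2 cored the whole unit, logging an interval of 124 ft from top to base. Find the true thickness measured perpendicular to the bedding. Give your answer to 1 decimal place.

78.4 ft

Let the plane be z = a·E + b·N + c.
Well 3−Well 2: −276a + 201b = 388.6;  Well 4−Well 2: −250a + 862b = 1058.1.
Solving gives a = −0.65168, b = 1.03849.
|∇z| = √(a²+b²) = 1.22603, so dip δ = arctan(1.22603) = 50.80°.
True thickness = vertical thickness × cos δ = 124 × cos 50.80° = 78.4 ft.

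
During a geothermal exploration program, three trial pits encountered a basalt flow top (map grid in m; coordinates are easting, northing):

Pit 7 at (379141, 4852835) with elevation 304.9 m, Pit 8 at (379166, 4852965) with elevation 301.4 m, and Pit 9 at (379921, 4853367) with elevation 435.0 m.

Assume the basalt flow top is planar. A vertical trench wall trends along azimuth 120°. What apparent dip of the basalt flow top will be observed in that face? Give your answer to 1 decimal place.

Two edge vectors: Pit 7→Pit 8 = (25, 130, -3.5), Pit 7→Pit 9 = (780, 532, 130.1).
Normal n = (Pit 7→Pit 8) × (Pit 7→Pit 9) = (18775, -5982.5, -88100).
So ∂z/∂easting = −n_x/n_z = 0.21311 and ∂z/∂northing = −n_y/n_z = −0.06791.
Unit vector along 120° is (sin 120°, cos 120°) = (0.8660, -0.5000).
Slope in that direction = a·(0.8660) + b·(-0.5000) = 0.21851.
Apparent dip = arctan|0.21851| = 12.3° (true dip is 12.6°, so apparent ≤ true as expected).

12.3°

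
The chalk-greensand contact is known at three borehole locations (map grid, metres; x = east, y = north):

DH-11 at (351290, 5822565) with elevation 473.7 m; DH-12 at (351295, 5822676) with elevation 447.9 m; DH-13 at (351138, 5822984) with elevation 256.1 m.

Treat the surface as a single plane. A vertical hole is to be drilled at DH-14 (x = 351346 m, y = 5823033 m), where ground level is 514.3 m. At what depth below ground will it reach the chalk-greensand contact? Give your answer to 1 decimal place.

Let the plane be z = a·x + b·y + c.
DH-12−DH-11: 5a + 111b = −25.8;  DH-13−DH-11: −152a + 419b = −217.6.
Solving gives a = 0.703506090, b = −0.264121896.
Then c = 473.7 − a·351290 − b·5822565 = 1291205.95.
At (351346, 5823033): z_contact = 247174.05 − 1537990.52 + 1291205.95 = 389.49 m.
Depth below ground = 514.3 − 389.49 = 124.8 m.

124.8 m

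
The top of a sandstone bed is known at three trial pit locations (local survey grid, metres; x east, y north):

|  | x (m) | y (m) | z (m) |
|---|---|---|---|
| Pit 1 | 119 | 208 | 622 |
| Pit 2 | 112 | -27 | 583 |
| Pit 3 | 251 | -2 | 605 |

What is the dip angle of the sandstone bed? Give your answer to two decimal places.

Let the plane be z = a·x + b·y + c.
Pit 2−Pit 1: −7a − 235b = −39;  Pit 3−Pit 1: 132a − 210b = −17.
Solving gives a = 0.12912, b = 0.16211.
Gradient magnitude |∇z| = √(a² + b²) = √(0.01667 + 0.02628) = 0.20725.
True dip = arctan(0.20725) = 11.71°, dipping toward SW (azimuth ≈ 219°).

11.71°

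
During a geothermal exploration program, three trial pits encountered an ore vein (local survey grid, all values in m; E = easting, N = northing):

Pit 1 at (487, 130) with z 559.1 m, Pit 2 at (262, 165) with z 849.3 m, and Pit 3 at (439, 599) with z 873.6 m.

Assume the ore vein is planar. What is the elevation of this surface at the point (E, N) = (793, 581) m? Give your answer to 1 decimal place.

437.3 m

Let the plane be z = a·E + b·N + c.
Pit 2−Pit 1: −225a + 35b = 290.2;  Pit 3−Pit 1: −48a + 469b = 314.5.
Solving gives a = −1.20464, b = 0.54729.
Then c = 559.1 − a·487 − b·130 = 1074.61.
At (793, 581): z = −955.3 + 318.0 + 1074.61 = 437.3 m.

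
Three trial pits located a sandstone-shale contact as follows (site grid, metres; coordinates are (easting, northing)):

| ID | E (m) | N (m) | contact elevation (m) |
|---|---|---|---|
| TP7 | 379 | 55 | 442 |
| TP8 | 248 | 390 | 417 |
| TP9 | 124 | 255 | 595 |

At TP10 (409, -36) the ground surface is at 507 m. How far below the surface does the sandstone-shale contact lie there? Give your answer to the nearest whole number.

53 m

Let the plane be z = a·E + b·N + c.
TP8−TP7: −131a + 335b = −25;  TP9−TP7: −255a + 200b = 153.
Solving gives a = −0.94985, b = −0.44606.
Then c = 442 − a·379 − b·55 = 826.53.
At (409, -36): z_contact = −388.5 + 16.1 + 826.53 = 454.1 m.
Depth below ground = 507 − 454.1 = 53 m.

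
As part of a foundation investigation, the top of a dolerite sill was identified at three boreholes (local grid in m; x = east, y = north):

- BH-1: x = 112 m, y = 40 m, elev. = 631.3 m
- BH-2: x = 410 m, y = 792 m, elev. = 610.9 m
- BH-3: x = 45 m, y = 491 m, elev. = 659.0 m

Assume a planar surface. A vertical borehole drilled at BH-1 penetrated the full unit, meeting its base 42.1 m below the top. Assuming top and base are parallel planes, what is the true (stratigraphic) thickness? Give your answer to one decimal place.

41.5 m

Let the plane be z = a·x + b·y + c.
BH-2−BH-1: 298a + 752b = −20.4;  BH-3−BH-1: −67a + 451b = 27.7.
Solving gives a = −0.16252, b = 0.03728.
|∇z| = √(a²+b²) = 0.16674, so dip δ = arctan(0.16674) = 9.47°.
True thickness = vertical thickness × cos δ = 42.1 × cos 9.47° = 41.5 m.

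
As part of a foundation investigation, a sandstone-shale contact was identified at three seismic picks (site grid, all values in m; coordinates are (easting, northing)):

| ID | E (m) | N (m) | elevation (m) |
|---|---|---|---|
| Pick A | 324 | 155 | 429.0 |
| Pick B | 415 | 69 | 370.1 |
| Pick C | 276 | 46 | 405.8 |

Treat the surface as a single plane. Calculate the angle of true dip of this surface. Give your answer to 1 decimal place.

25.3°

Two edge vectors: Pick A→Pick B = (91, -86, -58.9), Pick A→Pick C = (-48, -109, -23.2).
Normal n = (Pick A→Pick B) × (Pick A→Pick C) = (-4424.9, 4938.4, -14047).
So ∂z/∂E = −n_x/n_z = −0.31501 and ∂z/∂N = −n_y/n_z = 0.35156.
Gradient magnitude |∇z| = √(a² + b²) = √(0.09923 + 0.12360) = 0.47204.
True dip = arctan(0.47204) = 25.3°, dipping toward SE (azimuth ≈ 138°).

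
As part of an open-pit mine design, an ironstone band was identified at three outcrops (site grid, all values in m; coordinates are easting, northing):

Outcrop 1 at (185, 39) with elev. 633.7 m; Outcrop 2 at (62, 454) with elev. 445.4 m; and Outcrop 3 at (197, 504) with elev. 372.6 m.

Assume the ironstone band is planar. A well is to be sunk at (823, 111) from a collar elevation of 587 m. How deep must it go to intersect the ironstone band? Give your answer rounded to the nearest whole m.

Two edge vectors: Outcrop 1→Outcrop 2 = (-123, 415, -188.3), Outcrop 1→Outcrop 3 = (12, 465, -261.1).
Normal n = (Outcrop 1→Outcrop 2) × (Outcrop 1→Outcrop 3) = (-20797, -34374.9, -62175).
So ∂z/∂easting = −n_x/n_z = −0.33449 and ∂z/∂northing = −n_y/n_z = −0.55287.
Intercept c from Outcrop 1: 633.7 + 61.88 + 21.56 = 717.14.
At (823, 111): z_contact = −275.3 − 61.4 + 717.14 = 380.5 m.
Depth below ground = 587 − 380.5 = 207 m.

207 m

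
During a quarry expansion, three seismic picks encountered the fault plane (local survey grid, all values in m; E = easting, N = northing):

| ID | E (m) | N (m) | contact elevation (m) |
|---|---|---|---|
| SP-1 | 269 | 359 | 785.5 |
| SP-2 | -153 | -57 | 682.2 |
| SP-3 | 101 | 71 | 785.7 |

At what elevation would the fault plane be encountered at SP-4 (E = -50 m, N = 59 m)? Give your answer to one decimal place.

Two edge vectors: SP-1→SP-2 = (-422, -416, -103.3), SP-1→SP-3 = (-168, -288, 0.2).
Normal n = (SP-1→SP-2) × (SP-1→SP-3) = (-29833.6, 17438.8, 51648).
So ∂z/∂E = −n_x/n_z = 0.57763 and ∂z/∂N = −n_y/n_z = −0.33765.
Intercept c from SP-1: 785.5 − 155.38 + 121.22 = 751.33.
At (-50, 59): z = −28.9 − 19.9 + 751.33 = 702.5 m.

702.5 m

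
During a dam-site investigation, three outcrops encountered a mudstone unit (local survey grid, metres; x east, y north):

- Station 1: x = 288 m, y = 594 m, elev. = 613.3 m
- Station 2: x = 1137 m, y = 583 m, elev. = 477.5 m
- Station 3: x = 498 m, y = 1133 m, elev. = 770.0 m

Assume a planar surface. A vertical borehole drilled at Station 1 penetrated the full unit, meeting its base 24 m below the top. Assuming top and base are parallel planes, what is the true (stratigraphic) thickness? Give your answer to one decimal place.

Two edge vectors: Station 1→Station 2 = (849, -11, -135.8), Station 1→Station 3 = (210, 539, 156.7).
Normal n = (Station 1→Station 2) × (Station 1→Station 3) = (71472.5, -161556.3, 459921).
So ∂z/∂x = −n_x/n_z = −0.15540 and ∂z/∂y = −n_y/n_z = 0.35127.
|∇z| = √(a²+b²) = 0.38411, so dip δ = arctan(0.38411) = 21.01°.
True thickness = vertical thickness × cos δ = 24 × cos 21.01° = 22.4 m.

22.4 m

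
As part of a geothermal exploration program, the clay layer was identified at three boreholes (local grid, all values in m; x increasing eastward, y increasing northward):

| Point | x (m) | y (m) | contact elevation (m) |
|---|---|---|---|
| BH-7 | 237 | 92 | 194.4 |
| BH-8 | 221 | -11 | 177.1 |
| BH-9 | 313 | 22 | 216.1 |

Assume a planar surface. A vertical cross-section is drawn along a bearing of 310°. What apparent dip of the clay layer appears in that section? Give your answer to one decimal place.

12.7°

Two edge vectors: BH-7→BH-8 = (-16, -103, -17.3), BH-7→BH-9 = (76, -70, 21.7).
Normal n = (BH-7→BH-8) × (BH-7→BH-9) = (-3446.1, -967.6, 8948).
So ∂z/∂x = −n_x/n_z = 0.38513 and ∂z/∂y = −n_y/n_z = 0.10814.
Unit vector along 310° is (sin 310°, cos 310°) = (-0.7660, 0.6428).
Slope in that direction = a·(-0.7660) + b·(0.6428) = −0.22551.
Apparent dip = arctan|0.22551| = 12.7° (true dip is 21.8°, so apparent ≤ true as expected).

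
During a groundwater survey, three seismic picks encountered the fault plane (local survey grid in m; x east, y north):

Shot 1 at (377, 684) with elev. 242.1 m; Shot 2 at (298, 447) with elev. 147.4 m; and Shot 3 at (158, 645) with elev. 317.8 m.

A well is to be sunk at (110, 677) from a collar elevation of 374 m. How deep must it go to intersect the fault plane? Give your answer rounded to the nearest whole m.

17 m

Let the plane be z = a·x + b·y + c.
Shot 2−Shot 1: −79a − 237b = −94.7;  Shot 3−Shot 1: −219a − 39b = 75.7.
Solving gives a = −0.44312, b = 0.54729.
Then c = 242.1 − a·377 − b·684 = 34.81.
At (110, 677): z_contact = −48.7 + 370.5 + 34.81 = 356.6 m.
Depth below ground = 374 − 356.6 = 17 m.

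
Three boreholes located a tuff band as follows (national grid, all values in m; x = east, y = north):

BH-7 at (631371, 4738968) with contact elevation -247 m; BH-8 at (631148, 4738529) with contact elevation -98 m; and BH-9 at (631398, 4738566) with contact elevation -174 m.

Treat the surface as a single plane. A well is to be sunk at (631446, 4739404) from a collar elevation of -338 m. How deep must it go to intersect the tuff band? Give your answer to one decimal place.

Two edge vectors: BH-7→BH-8 = (-223, -439, 149), BH-7→BH-9 = (27, -402, 73).
Normal n = (BH-7→BH-8) × (BH-7→BH-9) = (27851, 20302, 101499).
So ∂z/∂x = −n_x/n_z = −0.274396792 and ∂z/∂y = −n_y/n_z = −0.200021675.
Intercept c from BH-7: -247 + 173246.18 + 947896.32 = 1120895.49.
At (631446, 4739404): z_contact = −173266.76 − 947983.53 + 1120895.49 = -354.79 m.
Depth below ground = -338 − (-354.79) = 16.8 m.

16.8 m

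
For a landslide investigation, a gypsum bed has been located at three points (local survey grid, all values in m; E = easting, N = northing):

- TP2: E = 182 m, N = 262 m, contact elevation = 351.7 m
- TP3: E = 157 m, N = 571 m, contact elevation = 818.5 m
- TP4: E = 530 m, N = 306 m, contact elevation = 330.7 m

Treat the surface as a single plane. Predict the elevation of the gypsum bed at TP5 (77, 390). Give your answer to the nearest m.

Let the plane be z = a·E + b·N + c.
TP3−TP2: −25a + 309b = 466.8;  TP4−TP2: 348a + 44b = −21.
Solving gives a = −0.24881, b = 1.49055.
Then c = 351.7 − a·182 − b·262 = 6.46.
At (77, 390): z = −19.2 + 581.3 + 6.46 = 568.6 m.

569 m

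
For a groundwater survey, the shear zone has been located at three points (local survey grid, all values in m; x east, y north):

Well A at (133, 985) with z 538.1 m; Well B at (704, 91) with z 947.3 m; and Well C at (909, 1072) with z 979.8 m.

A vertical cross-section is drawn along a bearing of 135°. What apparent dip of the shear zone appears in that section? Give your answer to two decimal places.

25.25°

Two edge vectors: Well A→Well B = (571, -894, 409.2), Well A→Well C = (776, 87, 441.7).
Normal n = (Well A→Well B) × (Well A→Well C) = (-430480.2, 65328.5, 743421).
So ∂z/∂x = −n_x/n_z = 0.57905 and ∂z/∂y = −n_y/n_z = −0.08788.
Unit vector along 135° is (sin 135°, cos 135°) = (0.7071, -0.7071).
Slope in that direction = a·(0.7071) + b·(-0.7071) = 0.47159.
Apparent dip = arctan|0.47159| = 25.25° (true dip is 30.4°, so apparent ≤ true as expected).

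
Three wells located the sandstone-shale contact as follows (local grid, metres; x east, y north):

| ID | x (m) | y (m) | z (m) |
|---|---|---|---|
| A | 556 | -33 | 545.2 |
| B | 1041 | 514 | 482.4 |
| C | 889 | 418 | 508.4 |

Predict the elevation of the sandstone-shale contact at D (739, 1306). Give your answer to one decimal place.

Let the plane be z = a·x + b·y + c.
B−A: 485a + 547b = −62.8;  C−A: 333a + 451b = −36.8.
Solving gives a = −0.223956, b = 0.083763.
Then c = 545.2 − a·556 − b·-33 = 672.48.
At (739, 1306): z = −165.5 + 109.4 + 672.48 = 616.4 m.

616.4 m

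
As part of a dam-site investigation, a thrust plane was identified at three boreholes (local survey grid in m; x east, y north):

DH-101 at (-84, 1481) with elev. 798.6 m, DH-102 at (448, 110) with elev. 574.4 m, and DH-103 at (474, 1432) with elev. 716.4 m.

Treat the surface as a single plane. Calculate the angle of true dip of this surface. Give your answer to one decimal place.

10.0°

Two edge vectors: DH-101→DH-102 = (532, -1371, -224.2), DH-101→DH-103 = (558, -49, -82.2).
Normal n = (DH-101→DH-102) × (DH-101→DH-103) = (101710.4, -81373.2, 738950).
So ∂z/∂x = −n_x/n_z = −0.13764 and ∂z/∂y = −n_y/n_z = 0.11012.
Gradient magnitude |∇z| = √(a² + b²) = √(0.01895 + 0.01213) = 0.17627.
True dip = arctan(0.17627) = 10.0°, dipping toward SE (azimuth ≈ 129°).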